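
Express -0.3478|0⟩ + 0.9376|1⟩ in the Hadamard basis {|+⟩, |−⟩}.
0.4171|+⟩ - 0.9089|−⟩

With |ψ⟩ = α|0⟩ + β|1⟩, the Hadamard-basis coefficients are ⟨+|ψ⟩ = (α + β)/√2 and ⟨−|ψ⟩ = (α − β)/√2.
Here α = -0.3478, β = 0.9376: (α + β)/√2 = 0.4171, (α − β)/√2 = -0.9089.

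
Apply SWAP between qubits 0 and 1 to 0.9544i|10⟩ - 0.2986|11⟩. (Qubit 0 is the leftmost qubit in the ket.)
0.9544i|01⟩ - 0.2986|11⟩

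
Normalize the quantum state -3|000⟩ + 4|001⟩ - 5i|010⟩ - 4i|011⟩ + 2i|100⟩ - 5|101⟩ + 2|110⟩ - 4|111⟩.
-0.2798|000⟩ + 0.373|001⟩ - 0.4663i|010⟩ - 0.373i|011⟩ + 0.1865i|100⟩ - 0.4663|101⟩ + 0.1865|110⟩ - 0.373|111⟩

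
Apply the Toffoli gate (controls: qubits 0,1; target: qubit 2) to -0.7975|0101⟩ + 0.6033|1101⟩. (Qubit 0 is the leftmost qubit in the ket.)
-0.7975|0101⟩ + 0.6033|1111⟩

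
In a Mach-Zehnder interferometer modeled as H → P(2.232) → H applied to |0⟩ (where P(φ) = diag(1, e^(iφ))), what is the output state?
(0.193 + 0.3946i)|0⟩ + (0.807 - 0.3946i)|1⟩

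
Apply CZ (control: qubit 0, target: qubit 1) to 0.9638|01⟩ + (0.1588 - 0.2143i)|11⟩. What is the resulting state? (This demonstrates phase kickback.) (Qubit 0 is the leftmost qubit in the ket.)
0.9638|01⟩ + (-0.1588 + 0.2143i)|11⟩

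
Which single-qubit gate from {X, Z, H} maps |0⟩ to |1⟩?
X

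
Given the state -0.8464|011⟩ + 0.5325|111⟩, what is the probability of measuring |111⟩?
0.2836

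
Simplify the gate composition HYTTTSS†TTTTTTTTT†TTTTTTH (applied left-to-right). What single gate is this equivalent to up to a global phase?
Y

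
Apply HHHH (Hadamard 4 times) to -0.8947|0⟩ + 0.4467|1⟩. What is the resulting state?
-0.8947|0⟩ + 0.4467|1⟩

H² = I, so an even number of Hadamards cancels: H^4 = I and the state is unchanged.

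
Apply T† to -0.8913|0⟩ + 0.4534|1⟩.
-0.8913|0⟩ + (0.3206 - 0.3206i)|1⟩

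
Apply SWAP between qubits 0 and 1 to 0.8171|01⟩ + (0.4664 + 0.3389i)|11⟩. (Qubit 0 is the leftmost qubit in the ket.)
0.8171|10⟩ + (0.4664 + 0.3389i)|11⟩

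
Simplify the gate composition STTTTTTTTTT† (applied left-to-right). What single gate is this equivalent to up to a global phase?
S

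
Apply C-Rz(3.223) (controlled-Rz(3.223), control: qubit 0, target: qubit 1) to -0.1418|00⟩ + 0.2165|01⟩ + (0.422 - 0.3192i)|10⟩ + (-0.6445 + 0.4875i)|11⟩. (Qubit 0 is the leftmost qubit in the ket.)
-0.1418|00⟩ + 0.2165|01⟩ + (-0.3361 - 0.4087i)|10⟩ + (-0.4609 - 0.6638i)|11⟩

C-Rz(3.223) leaves the control-|0⟩ kets |00⟩, |01⟩ unchanged and applies Rz(3.223) to qubit 1 on the control-|1⟩ pair (|10⟩, |11⟩).
Rz(3.223) = [[e^(−iθ/2), 0], [0, e^(iθ/2)]] with e^(±iθ/2) = cos(θ/2) ± i·sin(θ/2); θ = 3.223, cos(θ/2) ≈ -0.0406924, sin(θ/2) ≈ 0.999172.
With a = amp(|10⟩) = (0.422 - 0.3192i) and b = amp(|11⟩) = (-0.6445 + 0.4875i):
new amp(|10⟩) = (-0.0406924 - 0.999172i)·a = (-0.3361 - 0.4087i)
new amp(|11⟩) = (-0.0406924 + 0.999172i)·b = (-0.4609 - 0.6638i)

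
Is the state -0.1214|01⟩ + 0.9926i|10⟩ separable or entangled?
Entangled

Writing the state as a|00⟩ + b|01⟩ + c|10⟩ + d|11⟩, it is a product state iff ad − bc = 0.
Here (a, b, c, d) = (0, -0.1214, 0.9926i, 0): ad − bc = (0)(0) − (-0.1214)(0.9926i) = 0.1205i ≠ 0, so the state is entangled.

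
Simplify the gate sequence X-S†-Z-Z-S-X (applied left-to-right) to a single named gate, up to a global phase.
I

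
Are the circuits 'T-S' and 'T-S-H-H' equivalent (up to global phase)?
Yes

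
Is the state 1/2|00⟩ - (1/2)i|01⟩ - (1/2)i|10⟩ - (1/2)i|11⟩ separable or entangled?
Entangled

Writing the state as a|00⟩ + b|01⟩ + c|10⟩ + d|11⟩, it is a product state iff ad − bc = 0.
Here (a, b, c, d) = (1/2, -(1/2)i, -(1/2)i, -(1/2)i): ad − bc = (1/2)(-(1/2)i) − (-(1/2)i)(-(1/2)i) = (0.25 - 0.25i) ≠ 0, so the state is entangled.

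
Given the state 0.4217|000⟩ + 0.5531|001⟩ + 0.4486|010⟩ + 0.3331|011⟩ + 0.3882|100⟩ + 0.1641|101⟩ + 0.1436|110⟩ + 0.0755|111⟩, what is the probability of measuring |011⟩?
0.111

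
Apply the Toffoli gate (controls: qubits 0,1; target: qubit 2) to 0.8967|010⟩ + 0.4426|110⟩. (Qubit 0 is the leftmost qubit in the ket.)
0.8967|010⟩ + 0.4426|111⟩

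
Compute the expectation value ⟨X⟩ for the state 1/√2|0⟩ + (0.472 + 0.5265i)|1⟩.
0.6675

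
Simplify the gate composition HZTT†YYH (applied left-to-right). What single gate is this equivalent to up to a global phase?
X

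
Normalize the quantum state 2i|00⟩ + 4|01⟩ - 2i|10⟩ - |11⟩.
0.4i|00⟩ + 0.8|01⟩ - 0.4i|10⟩ - 0.2|11⟩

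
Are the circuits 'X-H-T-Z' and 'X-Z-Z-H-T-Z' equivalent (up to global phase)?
Yes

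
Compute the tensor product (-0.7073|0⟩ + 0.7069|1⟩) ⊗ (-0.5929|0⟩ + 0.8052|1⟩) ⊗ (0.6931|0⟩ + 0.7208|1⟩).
0.2907|000⟩ + 0.3023|001⟩ - 0.3947|010⟩ - 0.4105|011⟩ - 0.2905|100⟩ - 0.3021|101⟩ + 0.3945|110⟩ + 0.4103|111⟩

amp(|b₁b₂…⟩) = product of the factor amplitudes for bits b₁, b₂, …; only kets whose every factor amplitude is nonzero survive.
|000⟩: (-0.7073)(-0.5929)(0.6931) = 0.2907
|001⟩: (-0.7073)(-0.5929)(0.7208) = 0.3023
|010⟩: (-0.7073)(0.8052)(0.6931) = -0.3947
|011⟩: (-0.7073)(0.8052)(0.7208) = -0.4105
|100⟩: (0.7069)(-0.5929)(0.6931) = -0.2905
|101⟩: (0.7069)(-0.5929)(0.7208) = -0.3021
|110⟩: (0.7069)(0.8052)(0.6931) = 0.3945
|111⟩: (0.7069)(0.8052)(0.7208) = 0.4103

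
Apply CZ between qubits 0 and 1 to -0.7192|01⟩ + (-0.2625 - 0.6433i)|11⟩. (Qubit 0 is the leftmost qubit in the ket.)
-0.7192|01⟩ + (0.2625 + 0.6433i)|11⟩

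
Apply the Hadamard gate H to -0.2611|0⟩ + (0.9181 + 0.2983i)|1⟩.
(0.4646 + 0.2109i)|0⟩ + (-0.8338 - 0.2109i)|1⟩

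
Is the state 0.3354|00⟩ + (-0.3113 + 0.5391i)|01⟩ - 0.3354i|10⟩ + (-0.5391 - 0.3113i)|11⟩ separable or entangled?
Entangled

Writing the state as a|00⟩ + b|01⟩ + c|10⟩ + d|11⟩, it is a product state iff ad − bc = 0.
Here (a, b, c, d) = (0.3354, (-0.3113 + 0.5391i), -0.3354i, (-0.5391 - 0.3113i)): ad − bc = (0.3354)(-0.5391 - 0.3113i) − (-0.3113 + 0.5391i)(-0.3354i) = (-0.3616 - 0.2088i) ≠ 0, so the state is entangled.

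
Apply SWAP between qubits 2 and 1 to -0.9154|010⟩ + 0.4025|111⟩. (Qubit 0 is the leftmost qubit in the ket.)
-0.9154|001⟩ + 0.4025|111⟩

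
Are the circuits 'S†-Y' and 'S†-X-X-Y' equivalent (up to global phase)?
Yes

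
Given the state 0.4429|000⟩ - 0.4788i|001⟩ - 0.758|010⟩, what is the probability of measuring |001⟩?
0.2292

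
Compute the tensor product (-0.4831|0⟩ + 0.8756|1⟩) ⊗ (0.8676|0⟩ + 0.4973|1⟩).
-0.4191|00⟩ - 0.2402|01⟩ + 0.7597|10⟩ + 0.4354|11⟩

amp(|b₁b₂…⟩) = product of the factor amplitudes for bits b₁, b₂, …; only kets whose every factor amplitude is nonzero survive.
|00⟩: (-0.4831)(0.8676) = -0.4191
|01⟩: (-0.4831)(0.4973) = -0.2402
|10⟩: (0.8756)(0.8676) = 0.7597
|11⟩: (0.8756)(0.4973) = 0.4354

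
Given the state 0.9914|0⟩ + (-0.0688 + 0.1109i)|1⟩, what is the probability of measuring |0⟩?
0.9829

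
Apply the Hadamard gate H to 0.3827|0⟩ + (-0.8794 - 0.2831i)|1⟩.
(-0.3512 - 0.2002i)|0⟩ + (0.8924 + 0.2002i)|1⟩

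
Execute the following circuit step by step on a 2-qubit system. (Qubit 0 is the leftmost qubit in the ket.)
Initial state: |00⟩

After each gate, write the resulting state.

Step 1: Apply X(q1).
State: |01⟩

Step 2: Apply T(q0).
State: |01⟩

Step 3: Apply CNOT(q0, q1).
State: |01⟩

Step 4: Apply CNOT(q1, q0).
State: |11⟩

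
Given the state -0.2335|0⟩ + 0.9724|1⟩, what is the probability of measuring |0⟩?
0.05452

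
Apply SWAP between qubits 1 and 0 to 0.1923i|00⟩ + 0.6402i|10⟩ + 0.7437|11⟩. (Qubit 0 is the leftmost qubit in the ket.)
0.1923i|00⟩ + 0.6402i|01⟩ + 0.7437|11⟩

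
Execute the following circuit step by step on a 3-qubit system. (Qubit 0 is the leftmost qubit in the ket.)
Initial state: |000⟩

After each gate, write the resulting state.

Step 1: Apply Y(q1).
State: i|010⟩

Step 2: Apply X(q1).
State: i|000⟩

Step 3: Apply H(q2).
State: (1/√2)i|000⟩ + (1/√2)i|001⟩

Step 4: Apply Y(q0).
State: -1/√2|100⟩ - 1/√2|101⟩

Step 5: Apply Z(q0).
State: 1/√2|100⟩ + 1/√2|101⟩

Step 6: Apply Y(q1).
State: (1/√2)i|110⟩ + (1/√2)i|111⟩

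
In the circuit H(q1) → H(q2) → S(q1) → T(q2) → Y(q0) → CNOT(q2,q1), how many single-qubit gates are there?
5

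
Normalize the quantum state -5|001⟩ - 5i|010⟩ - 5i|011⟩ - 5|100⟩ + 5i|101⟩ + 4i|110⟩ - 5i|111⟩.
-0.3881|001⟩ - 0.3881i|010⟩ - 0.3881i|011⟩ - 0.3881|100⟩ + 0.3881i|101⟩ + 0.3105i|110⟩ - 0.3881i|111⟩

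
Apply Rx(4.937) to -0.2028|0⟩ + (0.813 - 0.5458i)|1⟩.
(-0.1817 - 0.5068i)|0⟩ + (-0.6357 + 0.5532i)|1⟩

Rx(4.937) = [[cos(θ/2), −i·sin(θ/2)], [−i·sin(θ/2), cos(θ/2)]]; θ = 4.937, cos(θ/2) ≈ -0.781897, sin(θ/2) ≈ 0.623407.
With a = amp(|0⟩) = -0.2028 and b = amp(|1⟩) = (0.813 - 0.5458i):
new amp(|0⟩) = (-0.781897)·a + (-0.623407i)·b = (-0.1817 - 0.5068i)
new amp(|1⟩) = (-0.623407i)·a + (-0.781897)·b = (-0.6357 + 0.5532i)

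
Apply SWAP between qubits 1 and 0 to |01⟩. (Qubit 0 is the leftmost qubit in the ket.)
|10⟩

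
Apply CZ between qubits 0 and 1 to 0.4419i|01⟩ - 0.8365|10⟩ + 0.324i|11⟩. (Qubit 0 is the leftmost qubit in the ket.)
0.4419i|01⟩ - 0.8365|10⟩ - 0.324i|11⟩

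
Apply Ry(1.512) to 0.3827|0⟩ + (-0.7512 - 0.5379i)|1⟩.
(0.7938 + 0.369i)|0⟩ + (-0.284 - 0.3914i)|1⟩

Ry(1.512) = [[cos(θ/2), −sin(θ/2)], [sin(θ/2), cos(θ/2)]]; θ = 1.512, cos(θ/2) ≈ 0.727586, sin(θ/2) ≈ 0.686017.
With a = amp(|0⟩) = 0.3827 and b = amp(|1⟩) = (-0.7512 - 0.5379i):
new amp(|0⟩) = (0.727586)·a + (-0.686017)·b = (0.7938 + 0.369i)
new amp(|1⟩) = (0.686017)·a + (0.727586)·b = (-0.284 - 0.3914i)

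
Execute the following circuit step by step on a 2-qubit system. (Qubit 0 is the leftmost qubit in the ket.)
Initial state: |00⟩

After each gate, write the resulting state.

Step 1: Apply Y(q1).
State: i|01⟩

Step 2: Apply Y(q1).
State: |00⟩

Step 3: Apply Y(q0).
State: i|10⟩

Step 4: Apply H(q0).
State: (1/√2)i|00⟩ - (1/√2)i|10⟩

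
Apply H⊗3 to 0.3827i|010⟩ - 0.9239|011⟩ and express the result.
(-0.3266 + 0.1353i)|000⟩ + (0.3266 + 0.1353i)|001⟩ + (0.3266 - 0.1353i)|010⟩ + (-0.3266 - 0.1353i)|011⟩ + (-0.3266 + 0.1353i)|100⟩ + (0.3266 + 0.1353i)|101⟩ + (0.3266 - 0.1353i)|110⟩ + (-0.3266 - 0.1353i)|111⟩

H⊗3 gives amp(|y⟩) = (1/2√2) Σ_x (−1)^(x·y) amp(|x⟩), where x·y is the number of positions in which both x and y have a 1.
|000⟩: (0.3827i - 0.9239)/(2√2) = (-0.3266 + 0.1353i)
|001⟩: (0.3827i + 0.9239)/(2√2) = (0.3266 + 0.1353i)
|010⟩: (-0.3827i + 0.9239)/(2√2) = (0.3266 - 0.1353i)
|011⟩: (-0.3827i - 0.9239)/(2√2) = (-0.3266 - 0.1353i)
|100⟩: (0.3827i - 0.9239)/(2√2) = (-0.3266 + 0.1353i)
|101⟩: (0.3827i + 0.9239)/(2√2) = (0.3266 + 0.1353i)
|110⟩: (-0.3827i + 0.9239)/(2√2) = (0.3266 - 0.1353i)
|111⟩: (-0.3827i - 0.9239)/(2√2) = (-0.3266 - 0.1353i)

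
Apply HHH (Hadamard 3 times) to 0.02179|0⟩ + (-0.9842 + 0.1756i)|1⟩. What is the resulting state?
(-0.6805 + 0.1242i)|0⟩ + (0.7113 - 0.1242i)|1⟩

H² = I, so H^3 = H: a single Hadamard. With (a, b) = (0.02179, (-0.9842 + 0.1756i)), H gives ((a + b)/√2, (a − b)/√2) = ((-0.6805 + 0.1242i), (0.7113 - 0.1242i)).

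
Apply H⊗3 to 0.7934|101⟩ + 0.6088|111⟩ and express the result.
0.4958|000⟩ - 0.4958|001⟩ + 0.06527|010⟩ - 0.06527|011⟩ - 0.4958|100⟩ + 0.4958|101⟩ - 0.06527|110⟩ + 0.06527|111⟩

H⊗3 gives amp(|y⟩) = (1/2√2) Σ_x (−1)^(x·y) amp(|x⟩), where x·y is the number of positions in which both x and y have a 1.
|000⟩: (0.7934 + 0.6088)/(2√2) = 0.4958
|001⟩: (-0.7934 - 0.6088)/(2√2) = -0.4958
|010⟩: (0.7934 - 0.6088)/(2√2) = 0.06527
|011⟩: (-0.7934 + 0.6088)/(2√2) = -0.06527
|100⟩: (-0.7934 - 0.6088)/(2√2) = -0.4958
|101⟩: (0.7934 + 0.6088)/(2√2) = 0.4958
|110⟩: (-0.7934 + 0.6088)/(2√2) = -0.06527
|111⟩: (0.7934 - 0.6088)/(2√2) = 0.06527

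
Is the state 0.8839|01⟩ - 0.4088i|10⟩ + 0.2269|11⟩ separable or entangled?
Entangled

Writing the state as a|00⟩ + b|01⟩ + c|10⟩ + d|11⟩, it is a product state iff ad − bc = 0.
Here (a, b, c, d) = (0, 0.8839, -0.4088i, 0.2269): ad − bc = (0)(0.2269) − (0.8839)(-0.4088i) = 0.3613i ≠ 0, so the state is entangled.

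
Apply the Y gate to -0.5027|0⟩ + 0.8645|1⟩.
-0.8645i|0⟩ - 0.5027i|1⟩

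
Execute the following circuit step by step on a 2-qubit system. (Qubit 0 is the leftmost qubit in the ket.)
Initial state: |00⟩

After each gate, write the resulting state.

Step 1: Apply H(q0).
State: 1/√2|00⟩ + 1/√2|10⟩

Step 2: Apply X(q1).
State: 1/√2|01⟩ + 1/√2|11⟩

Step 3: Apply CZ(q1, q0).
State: 1/√2|01⟩ - 1/√2|11⟩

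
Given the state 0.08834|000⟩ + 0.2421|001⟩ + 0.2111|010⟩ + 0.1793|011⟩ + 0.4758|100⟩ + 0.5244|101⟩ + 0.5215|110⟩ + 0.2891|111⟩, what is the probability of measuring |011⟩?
0.03215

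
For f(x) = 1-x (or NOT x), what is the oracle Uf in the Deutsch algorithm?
CNOT followed by I ⊗ X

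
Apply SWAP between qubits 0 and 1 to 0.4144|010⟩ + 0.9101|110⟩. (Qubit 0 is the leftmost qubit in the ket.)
0.4144|100⟩ + 0.9101|110⟩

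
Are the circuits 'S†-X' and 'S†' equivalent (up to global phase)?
No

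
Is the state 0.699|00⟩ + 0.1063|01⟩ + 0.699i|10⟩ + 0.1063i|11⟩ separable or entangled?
Separable

Writing the state as a|00⟩ + b|01⟩ + c|10⟩ + d|11⟩, it is a product state iff ad − bc = 0.
Here (a, b, c, d) = (0.699, 0.1063, 0.699i, 0.1063i): ad − bc = (0.699)(0.1063i) − (0.1063)(0.699i) = 0, so the state is separable.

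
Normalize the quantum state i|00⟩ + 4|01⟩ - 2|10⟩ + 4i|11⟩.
0.1644i|00⟩ + 0.6576|01⟩ - 0.3288|10⟩ + 0.6576i|11⟩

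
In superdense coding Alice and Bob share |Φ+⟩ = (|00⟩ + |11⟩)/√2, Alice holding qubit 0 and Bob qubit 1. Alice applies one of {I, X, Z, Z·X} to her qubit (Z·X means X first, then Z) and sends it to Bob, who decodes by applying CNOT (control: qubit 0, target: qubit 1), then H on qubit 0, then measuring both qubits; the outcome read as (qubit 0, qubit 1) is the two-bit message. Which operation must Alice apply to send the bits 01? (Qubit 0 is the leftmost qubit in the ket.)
X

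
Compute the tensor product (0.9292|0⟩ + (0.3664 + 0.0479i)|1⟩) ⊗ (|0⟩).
0.9292|00⟩ + (0.3664 + 0.0479i)|10⟩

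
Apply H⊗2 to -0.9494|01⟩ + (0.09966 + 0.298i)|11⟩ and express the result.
(-0.4249 + 0.149i)|00⟩ + (0.4249 - 0.149i)|01⟩ + (-0.5245 - 0.149i)|10⟩ + (0.5245 + 0.149i)|11⟩

H⊗2 gives amp(|y⟩) = (1/2) Σ_x (−1)^(x·y) amp(|x⟩), where x·y is the number of positions in which both x and y have a 1.
|00⟩: (-0.9494 + (0.09966 + 0.298i))/2 = (-0.4249 + 0.149i)
|01⟩: (0.9494 - (0.09966 + 0.298i))/2 = (0.4249 - 0.149i)
|10⟩: (-0.9494 - (0.09966 + 0.298i))/2 = (-0.5245 - 0.149i)
|11⟩: (0.9494 + (0.09966 + 0.298i))/2 = (0.5245 + 0.149i)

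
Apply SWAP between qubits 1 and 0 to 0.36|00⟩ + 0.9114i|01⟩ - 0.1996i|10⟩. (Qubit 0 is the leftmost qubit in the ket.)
0.36|00⟩ - 0.1996i|01⟩ + 0.9114i|10⟩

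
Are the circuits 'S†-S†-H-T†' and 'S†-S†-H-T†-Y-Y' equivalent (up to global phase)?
Yes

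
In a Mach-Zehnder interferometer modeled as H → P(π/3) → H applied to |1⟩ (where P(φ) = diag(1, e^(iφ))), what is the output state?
(0.25 - 0.433i)|0⟩ + (0.75 + 0.433i)|1⟩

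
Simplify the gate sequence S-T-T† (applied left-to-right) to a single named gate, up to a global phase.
S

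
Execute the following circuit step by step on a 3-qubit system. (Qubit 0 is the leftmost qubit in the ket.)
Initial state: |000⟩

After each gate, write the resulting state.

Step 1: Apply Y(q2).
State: i|001⟩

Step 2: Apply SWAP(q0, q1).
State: i|001⟩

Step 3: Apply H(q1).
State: (1/√2)i|001⟩ + (1/√2)i|011⟩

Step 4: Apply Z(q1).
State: (1/√2)i|001⟩ - (1/√2)i|011⟩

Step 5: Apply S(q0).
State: (1/√2)i|001⟩ - (1/√2)i|011⟩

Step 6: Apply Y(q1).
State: -1/√2|001⟩ - 1/√2|011⟩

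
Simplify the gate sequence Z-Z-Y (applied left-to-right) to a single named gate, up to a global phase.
Y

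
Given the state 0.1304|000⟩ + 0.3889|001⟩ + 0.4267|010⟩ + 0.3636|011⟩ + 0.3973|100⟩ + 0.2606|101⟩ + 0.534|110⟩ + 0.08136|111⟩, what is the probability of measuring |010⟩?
0.1821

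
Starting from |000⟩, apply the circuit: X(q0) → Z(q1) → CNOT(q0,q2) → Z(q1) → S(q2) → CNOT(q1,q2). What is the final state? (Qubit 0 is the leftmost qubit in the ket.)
i|101⟩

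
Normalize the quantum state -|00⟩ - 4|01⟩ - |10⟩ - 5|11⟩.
-0.1525|00⟩ - 0.61|01⟩ - 0.1525|10⟩ - 0.7625|11⟩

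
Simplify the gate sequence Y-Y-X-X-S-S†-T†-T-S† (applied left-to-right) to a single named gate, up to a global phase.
S†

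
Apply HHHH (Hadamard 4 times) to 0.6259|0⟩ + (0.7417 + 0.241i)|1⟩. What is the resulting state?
0.6259|0⟩ + (0.7417 + 0.241i)|1⟩

H² = I, so an even number of Hadamards cancels: H^4 = I and the state is unchanged.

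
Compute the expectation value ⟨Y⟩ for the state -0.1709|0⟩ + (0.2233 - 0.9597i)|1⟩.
0.328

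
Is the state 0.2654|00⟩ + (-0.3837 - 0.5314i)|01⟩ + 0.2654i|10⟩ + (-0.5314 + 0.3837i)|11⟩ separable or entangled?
Entangled

Writing the state as a|00⟩ + b|01⟩ + c|10⟩ + d|11⟩, it is a product state iff ad − bc = 0.
Here (a, b, c, d) = (0.2654, (-0.3837 - 0.5314i), 0.2654i, (-0.5314 + 0.3837i)): ad − bc = (0.2654)(-0.5314 + 0.3837i) − (-0.3837 - 0.5314i)(0.2654i) = (-0.2821 + 0.2037i) ≠ 0, so the state is entangled.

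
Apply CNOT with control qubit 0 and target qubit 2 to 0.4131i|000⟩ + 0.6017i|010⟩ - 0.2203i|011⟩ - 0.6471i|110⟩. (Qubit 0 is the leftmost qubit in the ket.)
0.4131i|000⟩ + 0.6017i|010⟩ - 0.2203i|011⟩ - 0.6471i|111⟩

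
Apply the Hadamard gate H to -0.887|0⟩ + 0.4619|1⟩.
-0.3006|0⟩ - 0.9538|1⟩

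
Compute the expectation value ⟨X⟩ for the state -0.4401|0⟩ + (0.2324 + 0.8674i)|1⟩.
-0.2046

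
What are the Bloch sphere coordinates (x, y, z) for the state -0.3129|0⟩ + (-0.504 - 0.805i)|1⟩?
(0.3154, 0.5038, -0.8041)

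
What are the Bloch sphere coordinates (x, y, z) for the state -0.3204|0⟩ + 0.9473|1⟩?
(-0.607, 0, -0.7947)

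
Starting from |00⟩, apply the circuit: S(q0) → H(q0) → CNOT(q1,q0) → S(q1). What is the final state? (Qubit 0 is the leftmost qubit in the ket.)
1/√2|00⟩ + 1/√2|10⟩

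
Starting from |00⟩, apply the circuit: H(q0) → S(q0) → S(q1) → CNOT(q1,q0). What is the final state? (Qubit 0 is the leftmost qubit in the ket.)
1/√2|00⟩ + (1/√2)i|10⟩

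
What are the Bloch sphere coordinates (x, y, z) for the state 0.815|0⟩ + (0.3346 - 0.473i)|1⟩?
(0.5454, -0.771, 0.3285)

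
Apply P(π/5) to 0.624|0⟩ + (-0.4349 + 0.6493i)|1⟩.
0.624|0⟩ + (-0.7335 + 0.2697i)|1⟩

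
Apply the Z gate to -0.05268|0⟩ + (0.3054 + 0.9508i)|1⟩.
-0.05268|0⟩ + (-0.3054 - 0.9508i)|1⟩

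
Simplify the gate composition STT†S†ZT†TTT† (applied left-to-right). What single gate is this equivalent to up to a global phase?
Z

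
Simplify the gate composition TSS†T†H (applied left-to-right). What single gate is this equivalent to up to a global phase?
H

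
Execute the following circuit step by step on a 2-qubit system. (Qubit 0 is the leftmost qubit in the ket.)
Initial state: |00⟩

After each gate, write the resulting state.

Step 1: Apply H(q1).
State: 1/√2|00⟩ + 1/√2|01⟩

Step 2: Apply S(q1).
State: 1/√2|00⟩ + (1/√2)i|01⟩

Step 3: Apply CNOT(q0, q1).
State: 1/√2|00⟩ + (1/√2)i|01⟩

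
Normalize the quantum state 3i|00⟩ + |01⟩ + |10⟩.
0.9045i|00⟩ + 0.3015|01⟩ + 0.3015|10⟩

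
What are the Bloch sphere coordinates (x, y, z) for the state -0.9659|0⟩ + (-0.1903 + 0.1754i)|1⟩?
(0.3676, -0.3388, 0.866)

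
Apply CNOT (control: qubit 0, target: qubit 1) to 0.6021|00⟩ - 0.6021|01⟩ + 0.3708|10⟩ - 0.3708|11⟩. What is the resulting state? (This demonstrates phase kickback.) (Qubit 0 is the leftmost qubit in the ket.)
0.6021|00⟩ - 0.6021|01⟩ - 0.3708|10⟩ + 0.3708|11⟩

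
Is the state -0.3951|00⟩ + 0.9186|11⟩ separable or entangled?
Entangled

Writing the state as a|00⟩ + b|01⟩ + c|10⟩ + d|11⟩, it is a product state iff ad − bc = 0.
Here (a, b, c, d) = (-0.3951, 0, 0, 0.9186): ad − bc = (-0.3951)(0.9186) − (0)(0) = -0.3629 ≠ 0, so the state is entangled.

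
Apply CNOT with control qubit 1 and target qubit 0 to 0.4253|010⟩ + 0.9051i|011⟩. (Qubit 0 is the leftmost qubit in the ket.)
0.4253|110⟩ + 0.9051i|111⟩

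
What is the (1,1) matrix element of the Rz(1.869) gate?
(0.5942 + 0.8043i)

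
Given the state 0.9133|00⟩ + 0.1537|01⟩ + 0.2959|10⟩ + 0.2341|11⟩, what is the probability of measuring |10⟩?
0.08756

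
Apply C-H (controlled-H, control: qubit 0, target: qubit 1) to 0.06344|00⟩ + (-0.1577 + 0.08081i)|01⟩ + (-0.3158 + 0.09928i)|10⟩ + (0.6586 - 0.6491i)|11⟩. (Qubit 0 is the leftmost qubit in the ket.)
0.06344|00⟩ + (-0.1577 + 0.08081i)|01⟩ + (0.2424 - 0.3888i)|10⟩ + (-0.689 + 0.5292i)|11⟩

C-H leaves the control-|0⟩ kets |00⟩, |01⟩ unchanged and applies H to qubit 1 on the control-|1⟩ pair (|10⟩, |11⟩).
H = [[1/√2, 1/√2], [1/√2, -1/√2]].
With a = amp(|10⟩) = (-0.3158 + 0.09928i) and b = amp(|11⟩) = (0.6586 - 0.6491i):
new amp(|10⟩) = (1/√2)·a + (1/√2)·b = (0.2424 - 0.3888i)
new amp(|11⟩) = (1/√2)·a + (-1/√2)·b = (-0.689 + 0.5292i)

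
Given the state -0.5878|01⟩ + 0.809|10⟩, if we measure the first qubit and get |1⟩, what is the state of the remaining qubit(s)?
|0⟩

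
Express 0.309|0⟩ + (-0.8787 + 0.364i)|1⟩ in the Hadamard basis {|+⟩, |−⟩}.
(-0.4028 + 0.2574i)|+⟩ + (0.8398 - 0.2574i)|−⟩

With |ψ⟩ = α|0⟩ + β|1⟩, the Hadamard-basis coefficients are ⟨+|ψ⟩ = (α + β)/√2 and ⟨−|ψ⟩ = (α − β)/√2.
Here α = 0.309, β = (-0.8787 + 0.364i): (α + β)/√2 = (-0.4028 + 0.2574i), (α − β)/√2 = (0.8398 - 0.2574i).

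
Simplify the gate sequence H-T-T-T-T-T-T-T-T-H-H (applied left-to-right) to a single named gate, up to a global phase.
H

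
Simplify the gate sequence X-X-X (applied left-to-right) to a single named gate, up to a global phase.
X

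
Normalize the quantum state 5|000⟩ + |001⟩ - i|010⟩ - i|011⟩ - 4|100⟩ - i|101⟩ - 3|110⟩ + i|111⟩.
0.6742|000⟩ + 0.1348|001⟩ - 0.1348i|010⟩ - 0.1348i|011⟩ - 0.5394|100⟩ - 0.1348i|101⟩ - 0.4045|110⟩ + 0.1348i|111⟩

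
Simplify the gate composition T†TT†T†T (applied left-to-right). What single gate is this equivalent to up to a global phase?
T†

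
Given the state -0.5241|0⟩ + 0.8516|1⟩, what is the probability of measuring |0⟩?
0.2747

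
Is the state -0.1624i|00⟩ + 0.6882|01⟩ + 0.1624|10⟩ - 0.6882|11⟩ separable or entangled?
Entangled

Writing the state as a|00⟩ + b|01⟩ + c|10⟩ + d|11⟩, it is a product state iff ad − bc = 0.
Here (a, b, c, d) = (-0.1624i, 0.6882, 0.1624, -0.6882): ad − bc = (-0.1624i)(-0.6882) − (0.6882)(0.1624) = (-0.1118 + 0.1118i) ≠ 0, so the state is entangled.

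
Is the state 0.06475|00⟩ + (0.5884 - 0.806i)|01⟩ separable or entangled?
Separable

Writing the state as a|00⟩ + b|01⟩ + c|10⟩ + d|11⟩, it is a product state iff ad − bc = 0.
Here (a, b, c, d) = (0.06475, (0.5884 - 0.806i), 0, 0): ad − bc = (0.06475)(0) − (0.5884 - 0.806i)(0) = 0, so the state is separable.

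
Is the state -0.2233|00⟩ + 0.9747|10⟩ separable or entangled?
Separable

Writing the state as a|00⟩ + b|01⟩ + c|10⟩ + d|11⟩, it is a product state iff ad − bc = 0.
Here (a, b, c, d) = (-0.2233, 0, 0.9747, 0): ad − bc = (-0.2233)(0) − (0)(0.9747) = 0, so the state is separable.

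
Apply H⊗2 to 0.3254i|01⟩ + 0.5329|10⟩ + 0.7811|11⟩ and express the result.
(0.657 + 0.1627i)|00⟩ + (-0.1241 - 0.1627i)|01⟩ + (-0.657 + 0.1627i)|10⟩ + (0.1241 - 0.1627i)|11⟩

H⊗2 gives amp(|y⟩) = (1/2) Σ_x (−1)^(x·y) amp(|x⟩), where x·y is the number of positions in which both x and y have a 1.
|00⟩: (0.3254i + 0.5329 + 0.7811)/2 = (0.657 + 0.1627i)
|01⟩: (-0.3254i + 0.5329 - 0.7811)/2 = (-0.1241 - 0.1627i)
|10⟩: (0.3254i - 0.5329 - 0.7811)/2 = (-0.657 + 0.1627i)
|11⟩: (-0.3254i - 0.5329 + 0.7811)/2 = (0.1241 - 0.1627i)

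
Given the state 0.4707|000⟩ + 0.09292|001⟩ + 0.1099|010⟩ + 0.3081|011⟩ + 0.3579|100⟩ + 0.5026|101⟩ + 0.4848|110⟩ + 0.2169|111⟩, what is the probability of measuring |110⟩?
0.235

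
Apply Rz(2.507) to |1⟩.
(0.312 + 0.9501i)|1⟩

Rz(2.507) = [[e^(−iθ/2), 0], [0, e^(iθ/2)]] with e^(±iθ/2) = cos(θ/2) ± i·sin(θ/2); θ = 2.507, cos(θ/2) ≈ 0.311999, sin(θ/2) ≈ 0.950082.
With a = amp(|0⟩) = 0 and b = amp(|1⟩) = 1:
new amp(|0⟩) = (0.311999 - 0.950082i)·a = 0
new amp(|1⟩) = (0.311999 + 0.950082i)·b = (0.312 + 0.9501i)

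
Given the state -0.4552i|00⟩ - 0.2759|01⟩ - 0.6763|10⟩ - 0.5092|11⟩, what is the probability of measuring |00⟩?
0.2072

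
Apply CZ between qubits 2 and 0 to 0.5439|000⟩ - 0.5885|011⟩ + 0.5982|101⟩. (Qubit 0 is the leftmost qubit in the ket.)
0.5439|000⟩ - 0.5885|011⟩ - 0.5982|101⟩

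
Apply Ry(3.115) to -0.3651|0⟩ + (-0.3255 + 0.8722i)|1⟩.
(0.3206 - 0.8721i)|0⟩ + (-0.3694 + 0.0116i)|1⟩

Ry(3.115) = [[cos(θ/2), −sin(θ/2)], [sin(θ/2), cos(θ/2)]]; θ = 3.115, cos(θ/2) ≈ 0.0132959, sin(θ/2) ≈ 0.999912.
With a = amp(|0⟩) = -0.3651 and b = amp(|1⟩) = (-0.3255 + 0.8722i):
new amp(|0⟩) = (0.0132959)·a + (-0.999912)·b = (0.3206 - 0.8721i)
new amp(|1⟩) = (0.999912)·a + (0.0132959)·b = (-0.3694 + 0.0116i)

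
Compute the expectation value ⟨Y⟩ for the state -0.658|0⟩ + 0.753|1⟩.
0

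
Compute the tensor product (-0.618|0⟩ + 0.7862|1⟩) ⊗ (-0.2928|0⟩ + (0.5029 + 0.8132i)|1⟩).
0.181|00⟩ + (-0.3108 - 0.5026i)|01⟩ - 0.2302|10⟩ + (0.3954 + 0.6393i)|11⟩

amp(|b₁b₂…⟩) = product of the factor amplitudes for bits b₁, b₂, …; only kets whose every factor amplitude is nonzero survive.
|00⟩: (-0.618)(-0.2928) = 0.181
|01⟩: (-0.618)(0.5029 + 0.8132i) = (-0.3108 - 0.5026i)
|10⟩: (0.7862)(-0.2928) = -0.2302
|11⟩: (0.7862)(0.5029 + 0.8132i) = (0.3954 + 0.6393i)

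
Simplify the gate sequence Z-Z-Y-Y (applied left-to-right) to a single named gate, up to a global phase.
I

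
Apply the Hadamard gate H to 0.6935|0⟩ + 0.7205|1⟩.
0.9998|0⟩ - 0.01909|1⟩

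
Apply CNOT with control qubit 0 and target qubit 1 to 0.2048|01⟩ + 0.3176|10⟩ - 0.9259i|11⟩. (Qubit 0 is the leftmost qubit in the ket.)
0.2048|01⟩ - 0.9259i|10⟩ + 0.3176|11⟩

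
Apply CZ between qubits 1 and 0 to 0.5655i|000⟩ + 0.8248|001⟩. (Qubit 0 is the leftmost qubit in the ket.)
0.5655i|000⟩ + 0.8248|001⟩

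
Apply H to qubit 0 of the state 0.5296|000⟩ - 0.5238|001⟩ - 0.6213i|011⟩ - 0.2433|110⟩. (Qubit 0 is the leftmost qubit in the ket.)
0.3745|000⟩ - 0.3704|001⟩ - 0.172|010⟩ - 0.4393i|011⟩ + 0.3745|100⟩ - 0.3704|101⟩ + 0.172|110⟩ - 0.4393i|111⟩

H on qubit 0 mixes each pair of kets that differ only in qubit 0: amplitudes (a, b) of (|…0…⟩, |…1…⟩) become ((a + b)/√2, (a − b)/√2). Kets absent from the input have amplitude 0.
(|000⟩, |100⟩): (a, b) = (0.5296, 0) → (0.3745, 0.3745)
(|001⟩, |101⟩): (a, b) = (-0.5238, 0) → (-0.3704, -0.3704)
(|010⟩, |110⟩): (a, b) = (0, -0.2433) → (-0.172, 0.172)
(|011⟩, |111⟩): (a, b) = (-0.6213i, 0) → (-0.4393i, -0.4393i)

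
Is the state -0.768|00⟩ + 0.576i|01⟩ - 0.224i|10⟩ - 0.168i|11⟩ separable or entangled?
Entangled

Writing the state as a|00⟩ + b|01⟩ + c|10⟩ + d|11⟩, it is a product state iff ad − bc = 0.
Here (a, b, c, d) = (-0.768, 0.576i, -0.224i, -0.168i): ad − bc = (-0.768)(-0.168i) − (0.576i)(-0.224i) = (-0.129 + 0.129i) ≠ 0, so the state is entangled.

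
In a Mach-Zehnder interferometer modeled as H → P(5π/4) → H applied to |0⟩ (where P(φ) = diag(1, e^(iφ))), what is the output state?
(0.1464 - (1/√8)i)|0⟩ + (0.8536 + (1/√8)i)|1⟩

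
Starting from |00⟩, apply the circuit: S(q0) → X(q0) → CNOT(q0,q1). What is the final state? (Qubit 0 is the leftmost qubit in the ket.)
|11⟩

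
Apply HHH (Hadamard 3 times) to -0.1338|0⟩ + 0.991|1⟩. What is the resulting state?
0.6061|0⟩ - 0.7954|1⟩

H² = I, so H^3 = H: a single Hadamard. With (a, b) = (-0.1338, 0.991), H gives ((a + b)/√2, (a − b)/√2) = (0.6061, -0.7954).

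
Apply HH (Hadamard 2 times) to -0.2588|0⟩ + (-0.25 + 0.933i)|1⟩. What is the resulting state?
-0.2588|0⟩ + (-0.25 + 0.933i)|1⟩

H² = I, so an even number of Hadamards cancels: H^2 = I and the state is unchanged.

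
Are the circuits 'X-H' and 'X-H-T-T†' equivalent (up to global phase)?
Yes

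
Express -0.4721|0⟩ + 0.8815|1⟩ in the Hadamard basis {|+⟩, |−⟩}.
0.2895|+⟩ - 0.9571|−⟩

With |ψ⟩ = α|0⟩ + β|1⟩, the Hadamard-basis coefficients are ⟨+|ψ⟩ = (α + β)/√2 and ⟨−|ψ⟩ = (α − β)/√2.
Here α = -0.4721, β = 0.8815: (α + β)/√2 = 0.2895, (α − β)/√2 = -0.9571.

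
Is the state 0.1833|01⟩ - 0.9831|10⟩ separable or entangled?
Entangled

Writing the state as a|00⟩ + b|01⟩ + c|10⟩ + d|11⟩, it is a product state iff ad − bc = 0.
Here (a, b, c, d) = (0, 0.1833, -0.9831, 0): ad − bc = (0)(0) − (0.1833)(-0.9831) = 0.1802 ≠ 0, so the state is entangled.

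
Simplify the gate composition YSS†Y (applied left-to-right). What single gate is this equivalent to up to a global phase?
I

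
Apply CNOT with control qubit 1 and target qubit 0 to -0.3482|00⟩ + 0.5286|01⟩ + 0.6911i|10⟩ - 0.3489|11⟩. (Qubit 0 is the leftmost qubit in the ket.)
-0.3482|00⟩ - 0.3489|01⟩ + 0.6911i|10⟩ + 0.5286|11⟩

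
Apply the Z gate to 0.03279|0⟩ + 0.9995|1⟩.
0.03279|0⟩ - 0.9995|1⟩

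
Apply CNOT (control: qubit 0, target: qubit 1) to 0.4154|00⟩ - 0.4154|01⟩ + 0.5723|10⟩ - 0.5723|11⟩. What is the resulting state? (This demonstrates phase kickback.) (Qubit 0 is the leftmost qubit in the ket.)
0.4154|00⟩ - 0.4154|01⟩ - 0.5723|10⟩ + 0.5723|11⟩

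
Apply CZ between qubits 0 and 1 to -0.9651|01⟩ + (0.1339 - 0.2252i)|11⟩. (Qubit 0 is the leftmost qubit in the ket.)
-0.9651|01⟩ + (-0.1339 + 0.2252i)|11⟩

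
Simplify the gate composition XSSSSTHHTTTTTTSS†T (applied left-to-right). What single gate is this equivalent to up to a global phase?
X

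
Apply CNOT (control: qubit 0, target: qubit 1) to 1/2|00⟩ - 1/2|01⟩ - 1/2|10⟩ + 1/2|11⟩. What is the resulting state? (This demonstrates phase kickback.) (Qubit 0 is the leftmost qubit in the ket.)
1/2|00⟩ - 1/2|01⟩ + 1/2|10⟩ - 1/2|11⟩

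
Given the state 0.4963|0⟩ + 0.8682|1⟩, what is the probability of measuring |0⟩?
0.2463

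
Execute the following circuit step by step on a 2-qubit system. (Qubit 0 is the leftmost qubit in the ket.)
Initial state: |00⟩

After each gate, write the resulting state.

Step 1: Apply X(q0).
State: |10⟩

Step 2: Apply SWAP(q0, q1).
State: |01⟩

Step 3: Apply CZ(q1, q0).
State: |01⟩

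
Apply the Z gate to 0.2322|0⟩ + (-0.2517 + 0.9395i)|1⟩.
0.2322|0⟩ + (0.2517 - 0.9395i)|1⟩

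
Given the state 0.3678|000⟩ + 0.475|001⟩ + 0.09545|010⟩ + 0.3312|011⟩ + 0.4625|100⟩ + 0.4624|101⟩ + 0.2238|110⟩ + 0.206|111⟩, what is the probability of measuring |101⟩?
0.2138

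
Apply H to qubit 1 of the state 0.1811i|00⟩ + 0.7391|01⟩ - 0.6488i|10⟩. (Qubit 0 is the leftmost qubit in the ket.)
(0.5226 + 0.1281i)|00⟩ + (-0.5226 + 0.1281i)|01⟩ - 0.4588i|10⟩ - 0.4588i|11⟩

H on qubit 1 mixes each pair of kets that differ only in qubit 1: amplitudes (a, b) of (|…0…⟩, |…1…⟩) become ((a + b)/√2, (a − b)/√2). Kets absent from the input have amplitude 0.
(|00⟩, |01⟩): (a, b) = (0.1811i, 0.7391) → ((0.5226 + 0.1281i), (-0.5226 + 0.1281i))
(|10⟩, |11⟩): (a, b) = (-0.6488i, 0) → (-0.4588i, -0.4588i)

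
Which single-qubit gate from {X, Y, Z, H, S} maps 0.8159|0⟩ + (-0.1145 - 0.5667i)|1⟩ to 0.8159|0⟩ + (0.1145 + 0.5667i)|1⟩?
Z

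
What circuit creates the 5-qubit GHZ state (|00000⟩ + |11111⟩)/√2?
H(q0) → CNOT(q0,q1) → CNOT(q0,q2) → CNOT(q0,q3) → CNOT(q0,q4)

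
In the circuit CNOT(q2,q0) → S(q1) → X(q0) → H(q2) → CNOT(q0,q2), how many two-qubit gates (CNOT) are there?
2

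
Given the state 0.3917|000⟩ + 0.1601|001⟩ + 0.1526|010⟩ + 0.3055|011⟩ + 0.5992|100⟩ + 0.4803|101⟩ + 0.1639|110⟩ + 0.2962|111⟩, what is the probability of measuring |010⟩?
0.02329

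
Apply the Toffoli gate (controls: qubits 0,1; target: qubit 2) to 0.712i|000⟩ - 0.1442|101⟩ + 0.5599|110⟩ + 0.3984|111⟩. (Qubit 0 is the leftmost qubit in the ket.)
0.712i|000⟩ - 0.1442|101⟩ + 0.3984|110⟩ + 0.5599|111⟩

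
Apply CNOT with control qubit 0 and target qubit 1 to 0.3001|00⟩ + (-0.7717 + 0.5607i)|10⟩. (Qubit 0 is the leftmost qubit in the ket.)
0.3001|00⟩ + (-0.7717 + 0.5607i)|11⟩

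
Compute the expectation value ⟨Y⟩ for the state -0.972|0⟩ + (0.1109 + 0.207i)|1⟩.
-0.4024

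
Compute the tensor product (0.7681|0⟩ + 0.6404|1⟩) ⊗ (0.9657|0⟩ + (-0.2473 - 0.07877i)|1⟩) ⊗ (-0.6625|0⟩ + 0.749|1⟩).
-0.4914|000⟩ + 0.5556|001⟩ + (0.1258 + 0.04008i)|010⟩ + (-0.1423 - 0.04532i)|011⟩ - 0.4097|100⟩ + 0.4632|101⟩ + (0.1049 + 0.03342i)|110⟩ + (-0.1186 - 0.03778i)|111⟩

amp(|b₁b₂…⟩) = product of the factor amplitudes for bits b₁, b₂, …; only kets whose every factor amplitude is nonzero survive.
|000⟩: (0.7681)(0.9657)(-0.6625) = -0.4914
|001⟩: (0.7681)(0.9657)(0.749) = 0.5556
|010⟩: (0.7681)(-0.2473 - 0.07877i)(-0.6625) = (0.1258 + 0.04008i)
|011⟩: (0.7681)(-0.2473 - 0.07877i)(0.749) = (-0.1423 - 0.04532i)
|100⟩: (0.6404)(0.9657)(-0.6625) = -0.4097
|101⟩: (0.6404)(0.9657)(0.749) = 0.4632
|110⟩: (0.6404)(-0.2473 - 0.07877i)(-0.6625) = (0.1049 + 0.03342i)
|111⟩: (0.6404)(-0.2473 - 0.07877i)(0.749) = (-0.1186 - 0.03778i)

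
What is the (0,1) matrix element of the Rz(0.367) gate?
0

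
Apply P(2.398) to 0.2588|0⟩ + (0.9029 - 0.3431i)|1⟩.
0.2588|0⟩ + (-0.4323 + 0.8637i)|1⟩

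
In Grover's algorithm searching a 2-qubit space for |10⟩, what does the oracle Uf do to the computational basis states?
Uf|x⟩ = -|x⟩ if x = 10, else |x⟩ (phase flip on target)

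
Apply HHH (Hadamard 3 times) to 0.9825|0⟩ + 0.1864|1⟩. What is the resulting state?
0.8265|0⟩ + 0.5629|1⟩

H² = I, so H^3 = H: a single Hadamard. With (a, b) = (0.9825, 0.1864), H gives ((a + b)/√2, (a − b)/√2) = (0.8265, 0.5629).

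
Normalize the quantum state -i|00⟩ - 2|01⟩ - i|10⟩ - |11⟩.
-(1/√7)i|00⟩ - 0.7559|01⟩ - (1/√7)i|10⟩ - 1/√7|11⟩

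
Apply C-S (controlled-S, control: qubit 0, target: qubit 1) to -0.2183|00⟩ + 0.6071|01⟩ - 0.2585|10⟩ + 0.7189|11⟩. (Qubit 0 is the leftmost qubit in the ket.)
-0.2183|00⟩ + 0.6071|01⟩ - 0.2585|10⟩ + 0.7189i|11⟩

C-S leaves the control-|0⟩ kets |00⟩, |01⟩ unchanged and applies S to qubit 1 on the control-|1⟩ pair (|10⟩, |11⟩).
S = [[1, 0], [0, i]].
With a = amp(|10⟩) = -0.2585 and b = amp(|11⟩) = 0.7189:
new amp(|10⟩) = (1)·a = -0.2585
new amp(|11⟩) = (i)·b = 0.7189i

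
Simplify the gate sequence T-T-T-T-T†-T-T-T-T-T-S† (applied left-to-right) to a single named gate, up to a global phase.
S†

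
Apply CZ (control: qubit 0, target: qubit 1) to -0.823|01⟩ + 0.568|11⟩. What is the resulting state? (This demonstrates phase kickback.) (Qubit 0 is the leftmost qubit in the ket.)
-0.823|01⟩ - 0.568|11⟩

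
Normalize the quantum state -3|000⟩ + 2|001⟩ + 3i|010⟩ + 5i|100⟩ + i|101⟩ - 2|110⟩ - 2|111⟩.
-0.4009|000⟩ + 0.2673|001⟩ + 0.4009i|010⟩ + 0.6682i|100⟩ + 0.1336i|101⟩ - 0.2673|110⟩ - 0.2673|111⟩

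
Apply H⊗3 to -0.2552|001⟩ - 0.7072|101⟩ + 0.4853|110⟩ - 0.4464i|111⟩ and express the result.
(-0.1687 - 0.1578i)|000⟩ + (0.5118 + 0.1578i)|001⟩ + (-0.5118 + 0.1578i)|010⟩ + (0.1687 - 0.1578i)|011⟩ + (-0.01177 + 0.1578i)|100⟩ + (-0.3314 - 0.1578i)|101⟩ + (0.3314 - 0.1578i)|110⟩ + (0.01177 + 0.1578i)|111⟩

H⊗3 gives amp(|y⟩) = (1/2√2) Σ_x (−1)^(x·y) amp(|x⟩), where x·y is the number of positions in which both x and y have a 1.
|000⟩: (-0.2552 - 0.7072 + 0.4853 - 0.4464i)/(2√2) = (-0.1687 - 0.1578i)
|001⟩: (0.2552 + 0.7072 + 0.4853 + 0.4464i)/(2√2) = (0.5118 + 0.1578i)
|010⟩: (-0.2552 - 0.7072 - 0.4853 + 0.4464i)/(2√2) = (-0.5118 + 0.1578i)
|011⟩: (0.2552 + 0.7072 - 0.4853 - 0.4464i)/(2√2) = (0.1687 - 0.1578i)
|100⟩: (-0.2552 + 0.7072 - 0.4853 + 0.4464i)/(2√2) = (-0.01177 + 0.1578i)
|101⟩: (0.2552 - 0.7072 - 0.4853 - 0.4464i)/(2√2) = (-0.3314 - 0.1578i)
|110⟩: (-0.2552 + 0.7072 + 0.4853 - 0.4464i)/(2√2) = (0.3314 - 0.1578i)
|111⟩: (0.2552 - 0.7072 + 0.4853 + 0.4464i)/(2√2) = (0.01177 + 0.1578i)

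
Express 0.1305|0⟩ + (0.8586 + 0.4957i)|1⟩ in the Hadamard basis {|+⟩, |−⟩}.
(0.6994 + 0.3505i)|+⟩ + (-0.5148 - 0.3505i)|−⟩

With |ψ⟩ = α|0⟩ + β|1⟩, the Hadamard-basis coefficients are ⟨+|ψ⟩ = (α + β)/√2 and ⟨−|ψ⟩ = (α − β)/√2.
Here α = 0.1305, β = (0.8586 + 0.4957i): (α + β)/√2 = (0.6994 + 0.3505i), (α − β)/√2 = (-0.5148 - 0.3505i).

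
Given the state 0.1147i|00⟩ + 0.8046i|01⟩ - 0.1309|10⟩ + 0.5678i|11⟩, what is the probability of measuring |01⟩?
0.6474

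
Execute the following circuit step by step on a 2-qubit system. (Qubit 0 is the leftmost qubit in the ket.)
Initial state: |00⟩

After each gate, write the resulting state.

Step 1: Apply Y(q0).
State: i|10⟩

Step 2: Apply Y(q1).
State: -|11⟩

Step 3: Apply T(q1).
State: (-1/√2 - (1/√2)i)|11⟩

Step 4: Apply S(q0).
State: (1/√2 - (1/√2)i)|11⟩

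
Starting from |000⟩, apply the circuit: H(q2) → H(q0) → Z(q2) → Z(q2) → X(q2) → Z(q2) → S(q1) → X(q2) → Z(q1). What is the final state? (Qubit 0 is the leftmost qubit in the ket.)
-1/2|000⟩ + 1/2|001⟩ - 1/2|100⟩ + 1/2|101⟩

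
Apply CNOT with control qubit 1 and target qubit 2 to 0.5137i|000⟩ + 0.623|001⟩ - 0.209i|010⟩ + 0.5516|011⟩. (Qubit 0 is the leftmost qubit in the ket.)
0.5137i|000⟩ + 0.623|001⟩ + 0.5516|010⟩ - 0.209i|011⟩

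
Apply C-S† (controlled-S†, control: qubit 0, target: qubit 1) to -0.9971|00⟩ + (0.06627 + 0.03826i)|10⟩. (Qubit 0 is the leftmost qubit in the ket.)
-0.9971|00⟩ + (0.06627 + 0.03826i)|10⟩

C-S† leaves the control-|0⟩ kets |00⟩, |01⟩ unchanged and applies S† to qubit 1 on the control-|1⟩ pair (|10⟩, |11⟩).
S† = [[1, 0], [0, -i]].
With a = amp(|10⟩) = (0.06627 + 0.03826i) and b = amp(|11⟩) = 0:
new amp(|10⟩) = (1)·a = (0.06627 + 0.03826i)
new amp(|11⟩) = (-i)·b = 0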